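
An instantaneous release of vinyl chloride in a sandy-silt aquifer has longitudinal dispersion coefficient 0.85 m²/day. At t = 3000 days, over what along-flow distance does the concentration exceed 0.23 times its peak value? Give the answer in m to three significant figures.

The plume is Gaussian with σ = √(2Dt) = √(2 × 0.85 × 3000) = 71.41 m.
C/C_peak = exp(−Δx²/(2σ²)) = 0.23 ⇒ Δx = σ·√(−2 ln 0.23) = 71.41 × 1.714 = 122.4 m.
Width = 2Δx = 245 m.

245 m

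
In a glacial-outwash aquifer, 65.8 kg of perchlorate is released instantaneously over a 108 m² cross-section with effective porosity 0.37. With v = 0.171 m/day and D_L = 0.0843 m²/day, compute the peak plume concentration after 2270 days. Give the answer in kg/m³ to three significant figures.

0.0336 kg/m³

The peak of an instantaneous 1D plume sits at x = vt; there the Gaussian factor is 1 and C_max = M/(n_e·A·√(4πDt)), where n_e·A is the pore area the mass is dissolved in.
√(4πDt) = √(4π × 0.0843 × 2270) = 49.04 m, so C_max = 65.8/(0.37 × 108 × 49.04) = 0.0336 kg/m³.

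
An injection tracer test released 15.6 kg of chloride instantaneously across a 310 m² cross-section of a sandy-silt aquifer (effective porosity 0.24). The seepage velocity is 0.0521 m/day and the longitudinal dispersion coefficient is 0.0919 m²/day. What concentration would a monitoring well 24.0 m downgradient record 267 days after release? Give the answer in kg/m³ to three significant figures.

For an instantaneous plane source, C(x,t) = M/(n_e·A·√(4πDt)) · exp(−(x−vt)²/(4Dt)), with n_e·A the pore (flow) area.
Plume center vt = 0.0521 × 267 = 13.9107 m, so the well at 24.0 m is 10.0893 m downgradient of the peak.
√(4πDt) = 17.56 m, giving peak height M/(n_e·A·√(4πDt)) = 15.6/(0.24 × 310 × 17.56) = 0.01194 kg/m³.
(x−vt)²/(4Dt) = (10.0893)²/(4 × 0.0919 × 267) = 1.037; exp(−1.037) = 0.3545.
C = 0.01194 × 0.3545 = 0.00423 kg/m³.

0.00423 kg/m³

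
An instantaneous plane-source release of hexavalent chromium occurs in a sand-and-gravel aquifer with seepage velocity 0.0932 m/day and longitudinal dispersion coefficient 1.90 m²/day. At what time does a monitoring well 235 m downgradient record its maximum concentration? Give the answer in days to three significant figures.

For the 1D instantaneous-source solution, setting ∂C/∂t = 0 at fixed x gives v²t² + 2Dt − x² = 0, so t = (√(D² + v²x²) − D)/v².
√(D² + v²x²) = √(1.90² + 0.0932² × 235²) = 21.98; v² = 0.00868624.
t = (21.98 − 1.90)/0.00868624 = 2310 days (vs. the pure-advection estimate x/v = 2520 d).

2310 days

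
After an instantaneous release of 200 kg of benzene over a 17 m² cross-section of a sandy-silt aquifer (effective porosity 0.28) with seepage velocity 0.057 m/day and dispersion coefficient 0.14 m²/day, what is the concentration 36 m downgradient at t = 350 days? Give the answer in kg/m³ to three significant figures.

For an instantaneous plane source, C(x,t) = M/(n_e·A·√(4πDt)) · exp(−(x−vt)²/(4Dt)), with n_e·A the pore (flow) area.
Plume center vt = 0.057 × 350 = 19.95 m, so the well at 36 m is 16.05 m downgradient of the peak.
√(4πDt) = 24.81 m, giving peak height M/(n_e·A·√(4πDt)) = 200/(0.28 × 17 × 24.81) = 1.694 kg/m³.
(x−vt)²/(4Dt) = (16.05)²/(4 × 0.14 × 350) = 1.314; exp(−1.314) = 0.2687.
C = 1.694 × 0.2687 = 0.455 kg/m³.

0.455 kg/m³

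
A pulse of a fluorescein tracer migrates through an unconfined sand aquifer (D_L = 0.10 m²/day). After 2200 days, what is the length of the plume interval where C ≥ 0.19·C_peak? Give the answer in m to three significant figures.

The plume is Gaussian with σ = √(2Dt) = √(2 × 0.10 × 2200) = 20.98 m.
C/C_peak = exp(−Δx²/(2σ²)) = 0.19 ⇒ Δx = σ·√(−2 ln 0.19) = 20.98 × 1.822 = 38.23 m.
Width = 2Δx = 76.5 m.

76.5 m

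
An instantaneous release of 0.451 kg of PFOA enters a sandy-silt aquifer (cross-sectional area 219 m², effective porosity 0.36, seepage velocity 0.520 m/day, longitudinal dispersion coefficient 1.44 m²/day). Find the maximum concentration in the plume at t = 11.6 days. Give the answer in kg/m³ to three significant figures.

0.000395 kg/m³

The peak of an instantaneous 1D plume sits at x = vt; there the Gaussian factor is 1 and C_max = M/(n_e·A·√(4πDt)), where n_e·A is the pore area the mass is dissolved in.
√(4πDt) = √(4π × 1.44 × 11.6) = 14.49 m, so C_max = 0.451/(0.36 × 219 × 14.49) = 0.000395 kg/m³.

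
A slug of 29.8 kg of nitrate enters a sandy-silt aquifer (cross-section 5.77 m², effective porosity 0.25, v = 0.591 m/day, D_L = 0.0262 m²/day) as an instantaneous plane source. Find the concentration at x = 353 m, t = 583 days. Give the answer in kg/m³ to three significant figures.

For an instantaneous plane source, C(x,t) = M/(n_e·A·√(4πDt)) · exp(−(x−vt)²/(4Dt)), with n_e·A the pore (flow) area.
Plume center vt = 0.591 × 583 = 344.553 m, so the well at 353 m is 8.447 m downgradient of the peak.
√(4πDt) = 13.85 m, giving peak height M/(n_e·A·√(4πDt)) = 29.8/(0.25 × 5.77 × 13.85) = 1.492 kg/m³.
(x−vt)²/(4Dt) = (8.447)²/(4 × 0.0262 × 583) = 1.168; exp(−1.168) = 0.3110.
C = 1.492 × 0.3110 = 0.464 kg/m³.

0.464 kg/m³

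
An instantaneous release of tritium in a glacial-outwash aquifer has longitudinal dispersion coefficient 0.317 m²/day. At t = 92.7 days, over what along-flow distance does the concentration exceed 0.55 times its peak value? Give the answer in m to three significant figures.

16.8 m

The plume is Gaussian with σ = √(2Dt) = √(2 × 0.317 × 92.7) = 7.666 m.
C/C_peak = exp(−Δx²/(2σ²)) = 0.55 ⇒ Δx = σ·√(−2 ln 0.55) = 7.666 × 1.093 = 8.379 m.
Width = 2Δx = 16.8 m.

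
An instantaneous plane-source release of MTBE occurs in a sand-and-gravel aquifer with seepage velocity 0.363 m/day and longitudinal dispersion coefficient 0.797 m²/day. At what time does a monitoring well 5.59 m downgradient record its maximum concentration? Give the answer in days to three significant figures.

For the 1D instantaneous-source solution, setting ∂C/∂t = 0 at fixed x gives v²t² + 2Dt − x² = 0, so t = (√(D² + v²x²) − D)/v².
√(D² + v²x²) = √(0.797² + 0.363² × 5.59²) = 2.180; v² = 0.131769.
t = (2.180 − 0.797)/0.131769 = 10.5 days (vs. the pure-advection estimate x/v = 15.4 d).

10.5 days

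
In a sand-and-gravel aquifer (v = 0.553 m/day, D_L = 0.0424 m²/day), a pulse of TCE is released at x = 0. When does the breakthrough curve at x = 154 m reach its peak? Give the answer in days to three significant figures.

For the 1D instantaneous-source solution, setting ∂C/∂t = 0 at fixed x gives v²t² + 2Dt − x² = 0, so t = (√(D² + v²x²) − D)/v².
√(D² + v²x²) = √(0.0424² + 0.553² × 154²) = 85.16; v² = 0.305809.
t = (85.16 − 0.0424)/0.305809 = 278 days (vs. the pure-advection estimate x/v = 278 d).

278 days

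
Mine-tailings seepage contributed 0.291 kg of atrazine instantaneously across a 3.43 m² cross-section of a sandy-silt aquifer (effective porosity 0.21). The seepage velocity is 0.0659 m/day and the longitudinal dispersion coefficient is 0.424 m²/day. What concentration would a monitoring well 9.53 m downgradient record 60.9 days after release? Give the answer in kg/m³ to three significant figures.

For an instantaneous plane source, C(x,t) = M/(n_e·A·√(4πDt)) · exp(−(x−vt)²/(4Dt)), with n_e·A the pore (flow) area.
Plume center vt = 0.0659 × 60.9 = 4.01331 m, so the well at 9.53 m is 5.51669 m downgradient of the peak.
√(4πDt) = 18.01 m, giving peak height M/(n_e·A·√(4πDt)) = 0.291/(0.21 × 3.43 × 18.01) = 0.02243 kg/m³.
(x−vt)²/(4Dt) = (5.51669)²/(4 × 0.424 × 60.9) = 0.2947; exp(−0.2947) = 0.7448.
C = 0.02243 × 0.7448 = 0.0167 kg/m³.

0.0167 kg/m³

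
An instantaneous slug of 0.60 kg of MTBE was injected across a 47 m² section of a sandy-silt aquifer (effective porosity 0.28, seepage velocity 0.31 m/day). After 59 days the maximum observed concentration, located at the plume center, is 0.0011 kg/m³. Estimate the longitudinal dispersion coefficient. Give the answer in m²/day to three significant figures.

2.32 m²/day

At the plume center C_max = M/(n_e·A·√(4πDt)), so D = M²/(4πt·(n_e·A·C_max)²).
n_e·A·C_max = 0.28 × 47 × 0.0011 = 0.01448 kg/m.
D = 0.60²/(4π × 59 × 0.01448²) = 2.32 m²/day.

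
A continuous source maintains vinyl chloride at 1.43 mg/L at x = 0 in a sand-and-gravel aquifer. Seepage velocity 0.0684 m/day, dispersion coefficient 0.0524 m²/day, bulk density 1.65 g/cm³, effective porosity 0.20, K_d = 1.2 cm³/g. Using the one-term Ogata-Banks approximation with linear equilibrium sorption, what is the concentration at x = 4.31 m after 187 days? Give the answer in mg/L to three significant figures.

Retardation factor R = 1 + ρ_b·K_d/n = 1 + 1.65 × 1.2/0.20 = 10.90.
Sorption retards both mechanisms: v_R = v/R = 0.006275 m/day, D_R = D/R = 0.004807 m²/day.
v_R·t = 0.006275 × 187 = 1.173425 m; 2√(D_R t) = 1.896 m; argument = (4.31 − 1.173425)/1.896 = 1.654.
C = C₀ × ½·erfc(1.654) = 1.43 × 0.009665 = 0.0138 mg/L.

0.0138 mg/L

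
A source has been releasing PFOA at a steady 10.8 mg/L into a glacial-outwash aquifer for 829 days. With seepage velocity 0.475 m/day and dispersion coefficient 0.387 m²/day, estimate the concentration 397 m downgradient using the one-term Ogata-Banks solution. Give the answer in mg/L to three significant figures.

For a continuous step input, C/C₀ ≈ ½·erfc((x−vt)/(2√(Dt))).
vt = 0.475 × 829 = 393.775 m and 2√(Dt) = 2√(0.387 × 829) = 35.82 m.
Argument (x−vt)/(2√(Dt)) = (397 − 393.775)/35.82 = 0.09003; ½·erfc(0.09003) = 0.4493.
C = 10.8 × 0.4493 = 4.85 mg/L.

4.85 mg/L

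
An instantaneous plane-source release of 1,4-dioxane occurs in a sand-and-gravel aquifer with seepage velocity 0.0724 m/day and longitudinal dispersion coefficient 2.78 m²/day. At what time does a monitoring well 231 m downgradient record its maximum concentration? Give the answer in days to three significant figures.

For the 1D instantaneous-source solution, setting ∂C/∂t = 0 at fixed x gives v²t² + 2Dt − x² = 0, so t = (√(D² + v²x²) − D)/v².
√(D² + v²x²) = √(2.78² + 0.0724² × 231²) = 16.95; v² = 0.00524176.
t = (16.95 − 2.78)/0.00524176 = 2700 days (vs. the pure-advection estimate x/v = 3190 d).

2700 days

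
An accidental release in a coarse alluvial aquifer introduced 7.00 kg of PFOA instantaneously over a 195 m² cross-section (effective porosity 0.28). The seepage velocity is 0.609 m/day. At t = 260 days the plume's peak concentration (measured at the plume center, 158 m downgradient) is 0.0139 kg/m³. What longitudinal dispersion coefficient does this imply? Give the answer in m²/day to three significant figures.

At the plume center C_max = M/(n_e·A·√(4πDt)), so D = M²/(4πt·(n_e·A·C_max)²).
n_e·A·C_max = 0.28 × 195 × 0.0139 = 0.7589 kg/m.
D = 7.00²/(4π × 260 × 0.7589²) = 0.0260 m²/day.

0.0260 m²/day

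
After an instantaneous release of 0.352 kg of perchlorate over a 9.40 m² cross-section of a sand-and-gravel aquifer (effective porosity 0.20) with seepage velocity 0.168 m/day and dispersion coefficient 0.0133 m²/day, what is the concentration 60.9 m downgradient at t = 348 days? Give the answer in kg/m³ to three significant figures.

For an instantaneous plane source, C(x,t) = M/(n_e·A·√(4πDt)) · exp(−(x−vt)²/(4Dt)), with n_e·A the pore (flow) area.
Plume center vt = 0.168 × 348 = 58.464 m, so the well at 60.9 m is 2.436 m downgradient of the peak.
√(4πDt) = 7.626 m, giving peak height M/(n_e·A·√(4πDt)) = 0.352/(0.20 × 9.40 × 7.626) = 0.02455 kg/m³.
(x−vt)²/(4Dt) = (2.436)²/(4 × 0.0133 × 348) = 0.3205; exp(−0.3205) = 0.7258.
C = 0.02455 × 0.7258 = 0.0178 kg/m³.

0.0178 kg/m³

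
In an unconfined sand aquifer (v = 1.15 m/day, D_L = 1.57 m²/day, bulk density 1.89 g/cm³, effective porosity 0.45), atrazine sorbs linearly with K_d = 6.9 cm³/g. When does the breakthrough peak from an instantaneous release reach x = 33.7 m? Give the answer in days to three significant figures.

Retardation factor R = 1 + ρ_b·K_d/n = 1 + 1.89 × 6.9/0.45 = 29.98.
Sorption retards both mechanisms: v_R = v/R = 0.03836 m/day, D_R = D/R = 0.05237 m²/day.
Peak time from v_R²t² + 2D_R t − x² = 0: t = (√(D_R² + v_R²x²) − D_R)/v_R².
√(D_R² + v_R²x²) = √(0.05237² + 0.03836² × 33.7²) = 1.294; v_R² = 0.001471.
t = (1.294 − 0.05237)/0.001471 = 844 days.

844 days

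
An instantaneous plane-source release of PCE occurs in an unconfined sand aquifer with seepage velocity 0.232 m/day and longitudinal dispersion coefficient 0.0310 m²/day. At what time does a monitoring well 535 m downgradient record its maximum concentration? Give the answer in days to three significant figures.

2310 days

For the 1D instantaneous-source solution, setting ∂C/∂t = 0 at fixed x gives v²t² + 2Dt − x² = 0, so t = (√(D² + v²x²) − D)/v².
√(D² + v²x²) = √(0.0310² + 0.232² × 535²) = 124.1; v² = 0.053824.
t = (124.1 − 0.0310)/0.053824 = 2310 days (vs. the pure-advection estimate x/v = 2310 d).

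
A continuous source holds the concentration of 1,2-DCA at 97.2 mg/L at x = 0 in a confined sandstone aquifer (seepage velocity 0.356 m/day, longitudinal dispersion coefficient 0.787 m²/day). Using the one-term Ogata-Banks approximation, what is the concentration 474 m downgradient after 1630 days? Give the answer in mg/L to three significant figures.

95.5 mg/L

For a continuous step input, C/C₀ ≈ ½·erfc((x−vt)/(2√(Dt))).
vt = 0.356 × 1630 = 580.28 m and 2√(Dt) = 2√(0.787 × 1630) = 71.63 m.
Argument (x−vt)/(2√(Dt)) = (474 − 580.28)/71.63 = -1.484; ½·erfc(-1.484) = 0.9821.
C = 97.2 × 0.9821 = 95.5 mg/L.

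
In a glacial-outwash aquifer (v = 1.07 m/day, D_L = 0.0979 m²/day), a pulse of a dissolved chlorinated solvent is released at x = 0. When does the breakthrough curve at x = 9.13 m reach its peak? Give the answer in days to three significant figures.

8.45 days

For the 1D instantaneous-source solution, setting ∂C/∂t = 0 at fixed x gives v²t² + 2Dt − x² = 0, so t = (√(D² + v²x²) − D)/v².
√(D² + v²x²) = √(0.0979² + 1.07² × 9.13²) = 9.770; v² = 1.1449.
t = (9.770 − 0.0979)/1.1449 = 8.45 days (vs. the pure-advection estimate x/v = 8.53 d).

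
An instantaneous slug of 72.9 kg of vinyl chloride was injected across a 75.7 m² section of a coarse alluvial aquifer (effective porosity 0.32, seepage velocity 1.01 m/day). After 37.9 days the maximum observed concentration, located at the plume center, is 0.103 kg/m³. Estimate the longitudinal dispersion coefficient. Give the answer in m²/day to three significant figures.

At the plume center C_max = M/(n_e·A·√(4πDt)), so D = M²/(4πt·(n_e·A·C_max)²).
n_e·A·C_max = 0.32 × 75.7 × 0.103 = 2.495 kg/m.
D = 72.9²/(4π × 37.9 × 2.495²) = 1.79 m²/day.

1.79 m²/day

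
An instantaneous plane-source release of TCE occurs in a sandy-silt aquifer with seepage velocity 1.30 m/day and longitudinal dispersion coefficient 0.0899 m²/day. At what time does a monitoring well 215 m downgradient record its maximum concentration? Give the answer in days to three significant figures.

165 days

For the 1D instantaneous-source solution, setting ∂C/∂t = 0 at fixed x gives v²t² + 2Dt − x² = 0, so t = (√(D² + v²x²) − D)/v².
√(D² + v²x²) = √(0.0899² + 1.30² × 215²) = 279.5; v² = 1.69.
t = (279.5 − 0.0899)/1.69 = 165 days (vs. the pure-advection estimate x/v = 165 d).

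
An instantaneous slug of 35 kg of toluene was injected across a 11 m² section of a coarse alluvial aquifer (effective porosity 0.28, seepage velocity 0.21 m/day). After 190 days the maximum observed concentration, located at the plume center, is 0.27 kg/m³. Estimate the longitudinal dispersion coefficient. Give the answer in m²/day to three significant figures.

0.742 m²/day

At the plume center C_max = M/(n_e·A·√(4πDt)), so D = M²/(4πt·(n_e·A·C_max)²).
n_e·A·C_max = 0.28 × 11 × 0.27 = 0.8316 kg/m.
D = 35²/(4π × 190 × 0.8316²) = 0.742 m²/day.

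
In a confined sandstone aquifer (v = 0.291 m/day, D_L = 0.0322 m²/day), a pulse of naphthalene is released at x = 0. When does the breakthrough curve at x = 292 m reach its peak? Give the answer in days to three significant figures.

1000 days

For the 1D instantaneous-source solution, setting ∂C/∂t = 0 at fixed x gives v²t² + 2Dt − x² = 0, so t = (√(D² + v²x²) − D)/v².
√(D² + v²x²) = √(0.0322² + 0.291² × 292²) = 84.97; v² = 0.084681.
t = (84.97 − 0.0322)/0.084681 = 1000 days (vs. the pure-advection estimate x/v = 1000 d).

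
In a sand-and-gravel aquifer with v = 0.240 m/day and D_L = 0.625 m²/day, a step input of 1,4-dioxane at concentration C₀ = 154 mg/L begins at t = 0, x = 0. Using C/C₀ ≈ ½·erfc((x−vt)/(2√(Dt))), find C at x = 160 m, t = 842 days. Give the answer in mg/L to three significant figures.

For a continuous step input, C/C₀ ≈ ½·erfc((x−vt)/(2√(Dt))).
vt = 0.240 × 842 = 202.08 m and 2√(Dt) = 2√(0.625 × 842) = 45.88 m.
Argument (x−vt)/(2√(Dt)) = (160 − 202.08)/45.88 = -0.9172; ½·erfc(-0.9172) = 0.9027.
C = 154 × 0.9027 = 139 mg/L.

139 mg/L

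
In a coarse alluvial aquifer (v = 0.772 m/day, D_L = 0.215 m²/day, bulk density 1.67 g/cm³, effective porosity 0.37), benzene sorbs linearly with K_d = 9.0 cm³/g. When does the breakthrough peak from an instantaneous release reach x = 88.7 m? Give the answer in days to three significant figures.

4770 days

Retardation factor R = 1 + ρ_b·K_d/n = 1 + 1.67 × 9.0/0.37 = 41.62.
Sorption retards both mechanisms: v_R = v/R = 0.01855 m/day, D_R = D/R = 0.005166 m²/day.
Peak time from v_R²t² + 2D_R t − x² = 0: t = (√(D_R² + v_R²x²) − D_R)/v_R².
√(D_R² + v_R²x²) = √(0.005166² + 0.01855² × 88.7²) = 1.645; v_R² = 0.0003441.
t = (1.645 − 0.005166)/0.0003441 = 4770 days.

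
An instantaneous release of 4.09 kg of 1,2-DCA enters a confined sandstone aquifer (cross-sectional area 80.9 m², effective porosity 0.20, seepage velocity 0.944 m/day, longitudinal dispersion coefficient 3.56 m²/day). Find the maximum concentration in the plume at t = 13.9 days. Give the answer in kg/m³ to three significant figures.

0.0101 kg/m³

The peak of an instantaneous 1D plume sits at x = vt; there the Gaussian factor is 1 and C_max = M/(n_e·A·√(4πDt)), where n_e·A is the pore area the mass is dissolved in.
√(4πDt) = √(4π × 3.56 × 13.9) = 24.94 m, so C_max = 4.09/(0.20 × 80.9 × 24.94) = 0.0101 kg/m³.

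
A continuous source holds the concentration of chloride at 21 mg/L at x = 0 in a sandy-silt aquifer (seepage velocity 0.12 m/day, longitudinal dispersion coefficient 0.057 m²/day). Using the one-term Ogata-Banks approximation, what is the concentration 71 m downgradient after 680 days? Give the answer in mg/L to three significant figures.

For a continuous step input, C/C₀ ≈ ½·erfc((x−vt)/(2√(Dt))).
vt = 0.12 × 680 = 81.6 m and 2√(Dt) = 2√(0.057 × 680) = 12.45 m.
Argument (x−vt)/(2√(Dt)) = (71 − 81.6)/12.45 = -0.8514; ½·erfc(-0.8514) = 0.8857.
C = 21 × 0.8857 = 18.6 mg/L.

18.6 mg/L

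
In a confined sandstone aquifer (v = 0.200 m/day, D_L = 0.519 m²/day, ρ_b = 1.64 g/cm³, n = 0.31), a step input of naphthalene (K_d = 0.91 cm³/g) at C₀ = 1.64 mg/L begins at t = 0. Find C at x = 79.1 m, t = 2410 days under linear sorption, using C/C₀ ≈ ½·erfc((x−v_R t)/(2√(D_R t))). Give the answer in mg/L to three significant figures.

Retardation factor R = 1 + ρ_b·K_d/n = 1 + 1.64 × 0.91/0.31 = 5.814.
Sorption retards both mechanisms: v_R = v/R = 0.03440 m/day, D_R = D/R = 0.08927 m²/day.
v_R·t = 0.03440 × 2410 = 82.904 m; 2√(D_R t) = 29.34 m; argument = (79.1 − 82.904)/29.34 = -0.1297.
C = C₀ × ½·erfc(-0.1297) = 1.64 × 0.5728 = 0.939 mg/L.

0.939 mg/L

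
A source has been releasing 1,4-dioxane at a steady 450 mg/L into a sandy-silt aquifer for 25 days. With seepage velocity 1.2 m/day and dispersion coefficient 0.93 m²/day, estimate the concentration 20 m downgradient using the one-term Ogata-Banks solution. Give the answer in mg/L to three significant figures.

418 mg/L

For a continuous step input, C/C₀ ≈ ½·erfc((x−vt)/(2√(Dt))).
vt = 1.2 × 25 = 30 m and 2√(Dt) = 2√(0.93 × 25) = 9.644 m.
Argument (x−vt)/(2√(Dt)) = (20 − 30)/9.644 = -1.037; ½·erfc(-1.037) = 0.9287.
C = 450 × 0.9287 = 418 mg/L.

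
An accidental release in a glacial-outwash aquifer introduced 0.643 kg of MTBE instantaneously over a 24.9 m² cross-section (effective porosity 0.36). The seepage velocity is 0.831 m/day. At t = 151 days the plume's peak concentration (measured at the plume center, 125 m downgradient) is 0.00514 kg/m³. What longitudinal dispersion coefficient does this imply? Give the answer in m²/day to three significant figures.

At the plume center C_max = M/(n_e·A·√(4πDt)), so D = M²/(4πt·(n_e·A·C_max)²).
n_e·A·C_max = 0.36 × 24.9 × 0.00514 = 0.04607 kg/m.
D = 0.643²/(4π × 151 × 0.04607²) = 0.103 m²/day.

0.103 m²/day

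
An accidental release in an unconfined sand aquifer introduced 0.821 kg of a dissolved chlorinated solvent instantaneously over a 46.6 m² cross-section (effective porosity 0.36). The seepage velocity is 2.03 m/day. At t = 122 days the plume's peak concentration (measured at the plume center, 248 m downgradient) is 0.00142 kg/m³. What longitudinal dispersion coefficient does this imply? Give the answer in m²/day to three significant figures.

0.775 m²/day

At the plume center C_max = M/(n_e·A·√(4πDt)), so D = M²/(4πt·(n_e·A·C_max)²).
n_e·A·C_max = 0.36 × 46.6 × 0.00142 = 0.02382 kg/m.
D = 0.821²/(4π × 122 × 0.02382²) = 0.775 m²/day.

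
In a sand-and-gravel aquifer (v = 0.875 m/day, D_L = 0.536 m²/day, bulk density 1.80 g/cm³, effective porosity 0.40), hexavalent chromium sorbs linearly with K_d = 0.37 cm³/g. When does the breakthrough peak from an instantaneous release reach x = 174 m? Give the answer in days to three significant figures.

528 days

Retardation factor R = 1 + ρ_b·K_d/n = 1 + 1.80 × 0.37/0.40 = 2.665.
Sorption retards both mechanisms: v_R = v/R = 0.3283 m/day, D_R = D/R = 0.2011 m²/day.
Peak time from v_R²t² + 2D_R t − x² = 0: t = (√(D_R² + v_R²x²) − D_R)/v_R².
√(D_R² + v_R²x²) = √(0.2011² + 0.3283² × 174²) = 57.12; v_R² = 0.1078.
t = (57.12 − 0.2011)/0.1078 = 528 days.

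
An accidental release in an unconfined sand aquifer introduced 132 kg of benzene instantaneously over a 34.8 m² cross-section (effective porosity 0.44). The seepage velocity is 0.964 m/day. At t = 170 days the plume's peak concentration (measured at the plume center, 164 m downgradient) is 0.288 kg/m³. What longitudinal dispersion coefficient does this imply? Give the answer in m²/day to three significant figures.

At the plume center C_max = M/(n_e·A·√(4πDt)), so D = M²/(4πt·(n_e·A·C_max)²).
n_e·A·C_max = 0.44 × 34.8 × 0.288 = 4.410 kg/m.
D = 132²/(4π × 170 × 4.410²) = 0.419 m²/day.

0.419 m²/day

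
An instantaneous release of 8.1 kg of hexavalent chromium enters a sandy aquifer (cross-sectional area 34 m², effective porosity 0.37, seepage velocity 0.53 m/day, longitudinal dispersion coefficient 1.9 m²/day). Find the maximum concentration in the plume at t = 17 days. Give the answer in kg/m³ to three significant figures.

0.0320 kg/m³

The peak of an instantaneous 1D plume sits at x = vt; there the Gaussian factor is 1 and C_max = M/(n_e·A·√(4πDt)), where n_e·A is the pore area the mass is dissolved in.
√(4πDt) = √(4π × 1.9 × 17) = 20.15 m, so C_max = 8.1/(0.37 × 34 × 20.15) = 0.0320 kg/m³.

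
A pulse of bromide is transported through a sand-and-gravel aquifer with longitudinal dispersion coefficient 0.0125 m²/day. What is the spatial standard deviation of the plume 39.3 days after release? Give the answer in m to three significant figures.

0.991 m

Dispersive spreading gives a Gaussian with σ² = 2Dt; advection only shifts the center.
σ = √(2 × 0.0125 × 39.3) = 0.991 m.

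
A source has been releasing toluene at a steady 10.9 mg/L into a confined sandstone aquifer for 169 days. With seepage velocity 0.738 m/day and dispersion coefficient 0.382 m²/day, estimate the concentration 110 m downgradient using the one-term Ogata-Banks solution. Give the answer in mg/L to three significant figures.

For a continuous step input, C/C₀ ≈ ½·erfc((x−vt)/(2√(Dt))).
vt = 0.738 × 169 = 124.722 m and 2√(Dt) = 2√(0.382 × 169) = 16.07 m.
Argument (x−vt)/(2√(Dt)) = (110 − 124.722)/16.07 = -0.9161; ½·erfc(-0.9161) = 0.9024.
C = 10.9 × 0.9024 = 9.84 mg/L.

9.84 mg/L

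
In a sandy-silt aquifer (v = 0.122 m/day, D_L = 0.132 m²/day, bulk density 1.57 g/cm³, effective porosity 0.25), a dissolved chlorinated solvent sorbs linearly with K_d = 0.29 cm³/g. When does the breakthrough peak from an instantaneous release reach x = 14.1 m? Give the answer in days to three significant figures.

302 days

Retardation factor R = 1 + ρ_b·K_d/n = 1 + 1.57 × 0.29/0.25 = 2.821.
Sorption retards both mechanisms: v_R = v/R = 0.04325 m/day, D_R = D/R = 0.04679 m²/day.
Peak time from v_R²t² + 2D_R t − x² = 0: t = (√(D_R² + v_R²x²) − D_R)/v_R².
√(D_R² + v_R²x²) = √(0.04679² + 0.04325² × 14.1²) = 0.6116; v_R² = 0.001871.
t = (0.6116 − 0.04679)/0.001871 = 302 days.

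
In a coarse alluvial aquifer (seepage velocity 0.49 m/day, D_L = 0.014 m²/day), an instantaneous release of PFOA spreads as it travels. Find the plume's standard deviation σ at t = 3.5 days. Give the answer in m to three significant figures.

0.313 m

Dispersive spreading gives a Gaussian with σ² = 2Dt; advection only shifts the center.
σ = √(2 × 0.014 × 3.5) = 0.313 m.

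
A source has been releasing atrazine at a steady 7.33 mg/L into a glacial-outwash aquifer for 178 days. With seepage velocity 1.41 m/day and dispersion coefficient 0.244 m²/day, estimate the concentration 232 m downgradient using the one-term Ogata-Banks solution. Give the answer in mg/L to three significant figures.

7.18 mg/L

For a continuous step input, C/C₀ ≈ ½·erfc((x−vt)/(2√(Dt))).
vt = 1.41 × 178 = 250.98 m and 2√(Dt) = 2√(0.244 × 178) = 13.18 m.
Argument (x−vt)/(2√(Dt)) = (232 − 250.98)/13.18 = -1.440; ½·erfc(-1.440) = 0.9791.
C = 7.33 × 0.9791 = 7.18 mg/L.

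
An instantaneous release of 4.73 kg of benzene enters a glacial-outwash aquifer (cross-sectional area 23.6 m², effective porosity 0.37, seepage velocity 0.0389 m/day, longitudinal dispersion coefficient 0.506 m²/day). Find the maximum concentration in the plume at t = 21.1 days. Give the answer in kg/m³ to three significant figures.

The peak of an instantaneous 1D plume sits at x = vt; there the Gaussian factor is 1 and C_max = M/(n_e·A·√(4πDt)), where n_e·A is the pore area the mass is dissolved in.
√(4πDt) = √(4π × 0.506 × 21.1) = 11.58 m, so C_max = 4.73/(0.37 × 23.6 × 11.58) = 0.0468 kg/m³.

0.0468 kg/m³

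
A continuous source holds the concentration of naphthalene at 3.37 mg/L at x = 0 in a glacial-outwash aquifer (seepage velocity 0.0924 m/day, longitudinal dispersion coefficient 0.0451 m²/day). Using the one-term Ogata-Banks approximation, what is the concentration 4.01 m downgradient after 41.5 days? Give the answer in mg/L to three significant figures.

1.56 mg/L

For a continuous step input, C/C₀ ≈ ½·erfc((x−vt)/(2√(Dt))).
vt = 0.0924 × 41.5 = 3.8346 m and 2√(Dt) = 2√(0.0451 × 41.5) = 2.736 m.
Argument (x−vt)/(2√(Dt)) = (4.01 − 3.8346)/2.736 = 0.06411; ½·erfc(0.06411) = 0.4639.
C = 3.37 × 0.4639 = 1.56 mg/L.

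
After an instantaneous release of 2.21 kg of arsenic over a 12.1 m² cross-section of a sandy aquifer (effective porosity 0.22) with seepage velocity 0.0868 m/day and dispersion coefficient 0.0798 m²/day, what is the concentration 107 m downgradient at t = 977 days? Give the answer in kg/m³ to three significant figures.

0.00546 kg/m³

For an instantaneous plane source, C(x,t) = M/(n_e·A·√(4πDt)) · exp(−(x−vt)²/(4Dt)), with n_e·A the pore (flow) area.
Plume center vt = 0.0868 × 977 = 84.8036 m, so the well at 107 m is 22.1964 m downgradient of the peak.
√(4πDt) = 31.30 m, giving peak height M/(n_e·A·√(4πDt)) = 2.21/(0.22 × 12.1 × 31.30) = 0.02652 kg/m³.
(x−vt)²/(4Dt) = (22.1964)²/(4 × 0.0798 × 977) = 1.580; exp(−1.580) = 0.2060.
C = 0.02652 × 0.2060 = 0.00546 kg/m³.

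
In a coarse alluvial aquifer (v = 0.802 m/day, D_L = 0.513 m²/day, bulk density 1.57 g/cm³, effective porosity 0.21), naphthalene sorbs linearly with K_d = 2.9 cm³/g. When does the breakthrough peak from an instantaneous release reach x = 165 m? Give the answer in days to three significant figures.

4650 days

Retardation factor R = 1 + ρ_b·K_d/n = 1 + 1.57 × 2.9/0.21 = 22.68.
Sorption retards both mechanisms: v_R = v/R = 0.03536 m/day, D_R = D/R = 0.02262 m²/day.
Peak time from v_R²t² + 2D_R t − x² = 0: t = (√(D_R² + v_R²x²) − D_R)/v_R².
√(D_R² + v_R²x²) = √(0.02262² + 0.03536² × 165²) = 5.834; v_R² = 0.001250.
t = (5.834 − 0.02262)/0.001250 = 4650 days.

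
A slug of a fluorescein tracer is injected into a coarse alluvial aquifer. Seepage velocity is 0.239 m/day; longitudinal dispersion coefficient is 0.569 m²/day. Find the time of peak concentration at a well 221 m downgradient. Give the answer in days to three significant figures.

For the 1D instantaneous-source solution, setting ∂C/∂t = 0 at fixed x gives v²t² + 2Dt − x² = 0, so t = (√(D² + v²x²) − D)/v².
√(D² + v²x²) = √(0.569² + 0.239² × 221²) = 52.82; v² = 0.057121.
t = (52.82 − 0.569)/0.057121 = 915 days (vs. the pure-advection estimate x/v = 925 d).

915 days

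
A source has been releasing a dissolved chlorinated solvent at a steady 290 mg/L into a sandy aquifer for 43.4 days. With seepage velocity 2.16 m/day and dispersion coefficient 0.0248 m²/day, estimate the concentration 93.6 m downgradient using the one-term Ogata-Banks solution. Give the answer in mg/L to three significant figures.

156 mg/L

For a continuous step input, C/C₀ ≈ ½·erfc((x−vt)/(2√(Dt))).
vt = 2.16 × 43.4 = 93.744 m and 2√(Dt) = 2√(0.0248 × 43.4) = 2.075 m.
Argument (x−vt)/(2√(Dt)) = (93.6 − 93.744)/2.075 = -0.06940; ½·erfc(-0.06940) = 0.5391.
C = 290 × 0.5391 = 156 mg/L.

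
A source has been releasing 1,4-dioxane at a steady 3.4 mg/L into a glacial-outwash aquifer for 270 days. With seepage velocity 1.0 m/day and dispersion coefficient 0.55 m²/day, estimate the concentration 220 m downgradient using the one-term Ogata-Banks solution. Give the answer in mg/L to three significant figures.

For a continuous step input, C/C₀ ≈ ½·erfc((x−vt)/(2√(Dt))).
vt = 1.0 × 270 = 270 m and 2√(Dt) = 2√(0.55 × 270) = 24.37 m.
Argument (x−vt)/(2√(Dt)) = (220 − 270)/24.37 = -2.052; ½·erfc(-2.052) = 0.9981.
C = 3.4 × 0.9981 = 3.39 mg/L.

3.39 mg/L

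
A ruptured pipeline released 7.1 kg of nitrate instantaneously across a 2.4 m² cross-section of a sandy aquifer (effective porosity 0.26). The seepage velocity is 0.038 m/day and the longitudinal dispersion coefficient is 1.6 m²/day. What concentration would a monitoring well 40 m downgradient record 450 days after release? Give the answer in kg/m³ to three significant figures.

0.0997 kg/m³

For an instantaneous plane source, C(x,t) = M/(n_e·A·√(4πDt)) · exp(−(x−vt)²/(4Dt)), with n_e·A the pore (flow) area.
Plume center vt = 0.038 × 450 = 17.1 m, so the well at 40 m is 22.9 m downgradient of the peak.
√(4πDt) = 95.12 m, giving peak height M/(n_e·A·√(4πDt)) = 7.1/(0.26 × 2.4 × 95.12) = 0.1196 kg/m³.
(x−vt)²/(4Dt) = (22.9)²/(4 × 1.6 × 450) = 0.1821; exp(−0.1821) = 0.8335.
C = 0.1196 × 0.8335 = 0.0997 kg/m³.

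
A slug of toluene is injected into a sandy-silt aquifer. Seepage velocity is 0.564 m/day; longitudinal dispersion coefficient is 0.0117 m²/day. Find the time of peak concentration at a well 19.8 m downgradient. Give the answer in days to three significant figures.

For the 1D instantaneous-source solution, setting ∂C/∂t = 0 at fixed x gives v²t² + 2Dt − x² = 0, so t = (√(D² + v²x²) − D)/v².
√(D² + v²x²) = √(0.0117² + 0.564² × 19.8²) = 11.17; v² = 0.318096.
t = (11.17 − 0.0117)/0.318096 = 35.1 days (vs. the pure-advection estimate x/v = 35.1 d).

35.1 days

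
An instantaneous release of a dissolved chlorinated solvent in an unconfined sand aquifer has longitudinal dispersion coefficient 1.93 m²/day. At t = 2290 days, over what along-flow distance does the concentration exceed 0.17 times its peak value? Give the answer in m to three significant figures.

354 m

The plume is Gaussian with σ = √(2Dt) = √(2 × 1.93 × 2290) = 94.02 m.
C/C_peak = exp(−Δx²/(2σ²)) = 0.17 ⇒ Δx = σ·√(−2 ln 0.17) = 94.02 × 1.883 = 177.0 m.
Width = 2Δx = 354 m.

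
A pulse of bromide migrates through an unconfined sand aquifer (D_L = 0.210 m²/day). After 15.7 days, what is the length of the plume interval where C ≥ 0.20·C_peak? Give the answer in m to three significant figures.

9.21 m

The plume is Gaussian with σ = √(2Dt) = √(2 × 0.210 × 15.7) = 2.568 m.
C/C_peak = exp(−Δx²/(2σ²)) = 0.20 ⇒ Δx = σ·√(−2 ln 0.20) = 2.568 × 1.794 = 4.607 m.
Width = 2Δx = 9.21 m.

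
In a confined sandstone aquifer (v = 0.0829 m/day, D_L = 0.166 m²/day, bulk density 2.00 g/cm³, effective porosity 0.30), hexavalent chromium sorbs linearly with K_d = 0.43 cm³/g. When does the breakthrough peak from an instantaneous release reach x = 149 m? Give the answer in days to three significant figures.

6860 days

Retardation factor R = 1 + ρ_b·K_d/n = 1 + 2.00 × 0.43/0.30 = 3.867.
Sorption retards both mechanisms: v_R = v/R = 0.02144 m/day, D_R = D/R = 0.04293 m²/day.
Peak time from v_R²t² + 2D_R t − x² = 0: t = (√(D_R² + v_R²x²) − D_R)/v_R².
√(D_R² + v_R²x²) = √(0.04293² + 0.02144² × 149²) = 3.195; v_R² = 0.0004597.
t = (3.195 − 0.04293)/0.0004597 = 6860 days.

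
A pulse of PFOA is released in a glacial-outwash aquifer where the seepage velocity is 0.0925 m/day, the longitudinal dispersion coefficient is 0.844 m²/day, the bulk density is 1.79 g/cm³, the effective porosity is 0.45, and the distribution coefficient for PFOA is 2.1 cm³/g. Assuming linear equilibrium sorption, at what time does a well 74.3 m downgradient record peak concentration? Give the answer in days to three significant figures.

Retardation factor R = 1 + ρ_b·K_d/n = 1 + 1.79 × 2.1/0.45 = 9.353.
Sorption retards both mechanisms: v_R = v/R = 0.009890 m/day, D_R = D/R = 0.09024 m²/day.
Peak time from v_R²t² + 2D_R t − x² = 0: t = (√(D_R² + v_R²x²) − D_R)/v_R².
√(D_R² + v_R²x²) = √(0.09024² + 0.009890² × 74.3²) = 0.7403; v_R² = 9.781e-05.
t = (0.7403 − 0.09024)/9.781e-05 = 6650 days.

6650 days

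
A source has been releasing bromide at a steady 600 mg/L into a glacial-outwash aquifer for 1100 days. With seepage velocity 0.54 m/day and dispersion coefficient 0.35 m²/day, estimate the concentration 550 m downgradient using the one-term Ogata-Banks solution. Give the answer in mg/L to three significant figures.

For a continuous step input, C/C₀ ≈ ½·erfc((x−vt)/(2√(Dt))).
vt = 0.54 × 1100 = 594 m and 2√(Dt) = 2√(0.35 × 1100) = 39.24 m.
Argument (x−vt)/(2√(Dt)) = (550 − 594)/39.24 = -1.121; ½·erfc(-1.121) = 0.9436.
C = 600 × 0.9436 = 566 mg/L.

566 mg/L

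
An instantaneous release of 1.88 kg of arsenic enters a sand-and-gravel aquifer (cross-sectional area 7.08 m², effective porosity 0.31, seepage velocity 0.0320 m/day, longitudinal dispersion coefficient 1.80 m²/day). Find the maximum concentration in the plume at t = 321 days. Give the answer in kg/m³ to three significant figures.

0.0101 kg/m³

The peak of an instantaneous 1D plume sits at x = vt; there the Gaussian factor is 1 and C_max = M/(n_e·A·√(4πDt)), where n_e·A is the pore area the mass is dissolved in.
√(4πDt) = √(4π × 1.80 × 321) = 85.21 m, so C_max = 1.88/(0.31 × 7.08 × 85.21) = 0.0101 kg/m³.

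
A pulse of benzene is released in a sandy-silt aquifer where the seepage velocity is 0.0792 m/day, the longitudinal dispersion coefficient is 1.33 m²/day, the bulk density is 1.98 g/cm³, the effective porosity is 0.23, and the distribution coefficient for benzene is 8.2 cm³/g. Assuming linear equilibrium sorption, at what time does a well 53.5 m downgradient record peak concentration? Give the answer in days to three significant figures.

Retardation factor R = 1 + ρ_b·K_d/n = 1 + 1.98 × 8.2/0.23 = 71.59.
Sorption retards both mechanisms: v_R = v/R = 0.001106 m/day, D_R = D/R = 0.01858 m²/day.
Peak time from v_R²t² + 2D_R t − x² = 0: t = (√(D_R² + v_R²x²) − D_R)/v_R².
√(D_R² + v_R²x²) = √(0.01858² + 0.001106² × 53.5²) = 0.06202; v_R² = 1.223e-06.
t = (0.06202 − 0.01858)/1.223e-06 = 35500 days.

35500 days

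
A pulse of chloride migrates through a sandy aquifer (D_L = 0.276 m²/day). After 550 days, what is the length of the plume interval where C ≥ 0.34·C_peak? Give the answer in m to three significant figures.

The plume is Gaussian with σ = √(2Dt) = √(2 × 0.276 × 550) = 17.42 m.
C/C_peak = exp(−Δx²/(2σ²)) = 0.34 ⇒ Δx = σ·√(−2 ln 0.34) = 17.42 × 1.469 = 25.59 m.
Width = 2Δx = 51.2 m.

51.2 m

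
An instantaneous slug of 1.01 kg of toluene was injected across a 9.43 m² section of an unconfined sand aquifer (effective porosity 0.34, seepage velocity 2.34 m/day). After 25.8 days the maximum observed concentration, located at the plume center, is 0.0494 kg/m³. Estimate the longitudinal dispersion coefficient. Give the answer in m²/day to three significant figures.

0.125 m²/day

At the plume center C_max = M/(n_e·A·√(4πDt)), so D = M²/(4πt·(n_e·A·C_max)²).
n_e·A·C_max = 0.34 × 9.43 × 0.0494 = 0.1584 kg/m.
D = 1.01²/(4π × 25.8 × 0.1584²) = 0.125 m²/day.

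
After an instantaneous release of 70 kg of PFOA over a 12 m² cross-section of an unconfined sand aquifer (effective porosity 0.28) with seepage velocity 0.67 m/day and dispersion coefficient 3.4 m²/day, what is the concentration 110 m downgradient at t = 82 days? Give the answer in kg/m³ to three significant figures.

For an instantaneous plane source, C(x,t) = M/(n_e·A·√(4πDt)) · exp(−(x−vt)²/(4Dt)), with n_e·A the pore (flow) area.
Plume center vt = 0.67 × 82 = 54.94 m, so the well at 110 m is 55.06 m downgradient of the peak.
√(4πDt) = 59.19 m, giving peak height M/(n_e·A·√(4πDt)) = 70/(0.28 × 12 × 59.19) = 0.3520 kg/m³.
(x−vt)²/(4Dt) = (55.06)²/(4 × 3.4 × 82) = 2.718; exp(−2.718) = 0.06601.
C = 0.3520 × 0.06601 = 0.0232 kg/m³.

0.0232 kg/m³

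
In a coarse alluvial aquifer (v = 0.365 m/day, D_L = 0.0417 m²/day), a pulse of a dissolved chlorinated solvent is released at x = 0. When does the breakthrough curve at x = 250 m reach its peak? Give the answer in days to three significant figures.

685 days

For the 1D instantaneous-source solution, setting ∂C/∂t = 0 at fixed x gives v²t² + 2Dt − x² = 0, so t = (√(D² + v²x²) − D)/v².
√(D² + v²x²) = √(0.0417² + 0.365² × 250²) = 91.25; v² = 0.133225.
t = (91.25 − 0.0417)/0.133225 = 685 days (vs. the pure-advection estimate x/v = 685 d).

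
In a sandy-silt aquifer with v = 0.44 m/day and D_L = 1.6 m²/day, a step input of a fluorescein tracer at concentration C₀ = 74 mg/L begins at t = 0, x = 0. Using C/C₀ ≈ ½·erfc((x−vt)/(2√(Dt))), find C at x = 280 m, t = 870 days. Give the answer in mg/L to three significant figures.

For a continuous step input, C/C₀ ≈ ½·erfc((x−vt)/(2√(Dt))).
vt = 0.44 × 870 = 382.8 m and 2√(Dt) = 2√(1.6 × 870) = 74.62 m.
Argument (x−vt)/(2√(Dt)) = (280 − 382.8)/74.62 = -1.378; ½·erfc(-1.378) = 0.9743.
C = 74 × 0.9743 = 72.1 mg/L.

72.1 mg/L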